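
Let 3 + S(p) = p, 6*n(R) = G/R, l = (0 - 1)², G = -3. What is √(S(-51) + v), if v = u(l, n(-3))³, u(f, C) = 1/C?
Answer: 9*√2 ≈ 12.728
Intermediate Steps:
l = 1 (l = (-1)² = 1)
n(R) = -1/(2*R) (n(R) = (-3/R)/6 = -1/(2*R))
S(p) = -3 + p
v = 216 (v = (1/(-½/(-3)))³ = (1/(-½*(-⅓)))³ = (1/(⅙))³ = 6³ = 216)
√(S(-51) + v) = √((-3 - 51) + 216) = √(-54 + 216) = √162 = 9*√2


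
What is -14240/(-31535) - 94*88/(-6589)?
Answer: 6448816/3777893 ≈ 1.7070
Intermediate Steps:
-14240/(-31535) - 94*88/(-6589) = -14240*(-1/31535) - 8272*(-1/6589) = 2848/6307 + 752/599 = 6448816/3777893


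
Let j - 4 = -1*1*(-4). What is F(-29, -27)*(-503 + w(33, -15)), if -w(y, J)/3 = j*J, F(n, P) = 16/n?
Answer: 2288/29 ≈ 78.896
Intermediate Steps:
j = 8 (j = 4 - 1*1*(-4) = 4 - 1*(-4) = 4 + 4 = 8)
w(y, J) = -24*J
F(-29, -27)*(-503 + w(33, -15)) = (16/(-29))*(-503 - 24*(-15)) = (16*(-1/29))*(-503 + 360) = -16/29*(-143) = 2288/29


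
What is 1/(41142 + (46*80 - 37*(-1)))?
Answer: 1/44859 ≈ 2.2292e-5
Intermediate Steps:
1/(41142 + (46*80 - 37*(-1))) = 1/(41142 + (3680 + 37)) = 1/(41142 + 3717) = 1/44859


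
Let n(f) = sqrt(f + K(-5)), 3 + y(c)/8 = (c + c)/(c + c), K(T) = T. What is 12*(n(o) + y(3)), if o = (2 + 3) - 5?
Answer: -192 + 12*I*sqrt(5) ≈ -192.0 + 26.833*I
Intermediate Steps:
o = 0 (o = 5 - 5 = 0)
y(c) = -16 (y(c) = -24 + 8*((c + c)/(c + c)) = -24 + 8*((2*c)/((2*c))) = -24 + 8*((2*c)*(1/(2*c))) = -24 + 8*1 = -24 + 8 = -16)
n(f) = sqrt(-5 + f) (n(f) = sqrt(f - 5) = sqrt(-5 + f))
12*(n(o) + y(3)) = 12*(sqrt(-5 + 0) - 16) = 12*(sqrt(-5) - 16) = 12*(I*sqrt(5) - 16) = 12*(-16 + I*sqrt(5)) = -192 + 12*I*sqrt(5)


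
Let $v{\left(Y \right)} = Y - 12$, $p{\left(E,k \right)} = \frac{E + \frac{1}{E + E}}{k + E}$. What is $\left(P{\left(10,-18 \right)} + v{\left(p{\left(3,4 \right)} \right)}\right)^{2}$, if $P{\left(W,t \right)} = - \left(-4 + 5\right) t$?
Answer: $\frac{73441}{1764} \approx 41.633$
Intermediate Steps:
$P{\left(W,t \right)} = - t$ ($P{\left(W,t \right)} = - 1 t = - t$)
$p{\left(E,k \right)} = \frac{E + \frac{1}{2 E}}{E + k}$
$v{\left(Y \right)} = -12 + Y$
$\left(P{\left(10,-18 \right)} + v{\left(p{\left(3,4 \right)} \right)}\right)^{2} = \left(\left(-1\right) \left(-18\right) - \left(12 - \frac{\frac{1}{2} + 3^{2}}{3 \left(3 + 4\right)}\right)\right)^{2} = \left(18 - \left(12 - \frac{\frac{1}{2} + 9}{3 \cdot 7}\right)\right)^{2} = \left(18 - \left(12 - \frac{19}{42}\right)\right)^{2} = \left(18 + \left(-12 + \frac{19}{42}\right)\right)^{2} = \left(18 - \frac{485}{42}\right)^{2} = \left(\frac{271}{42}\right)^{2} = \frac{73441}{1764}$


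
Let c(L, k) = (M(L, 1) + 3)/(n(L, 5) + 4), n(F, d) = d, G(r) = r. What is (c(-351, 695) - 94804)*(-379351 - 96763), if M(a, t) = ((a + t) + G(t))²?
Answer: 348245015248/9 ≈ 3.8694e+10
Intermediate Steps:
M(a, t) = (a + 2*t)² (M(a, t) = ((a + t) + t)² = (a + 2*t)²)
c(L, k) = ⅓ + (2 + L)²/9 (c(L, k) = ((L + 2*1)² + 3)/(5 + 4) = ((L + 2)² + 3)/9 = ((2 + L)² + 3)/9 = (3 + (2 + L)²)/9 = ⅓ + (2 + L)²/9)
(c(-351, 695) - 94804)*(-379351 - 96763) = ((⅓ + (2 - 351)²/9) - 94804)*(-379351 - 96763) = ((⅓ + (⅑)*(-349)²) - 94804)*(-476114) = ((⅓ + (⅑)*121801) - 94804)*(-476114) = ((⅓ + 121801/9) - 94804)*(-476114) = (121804/9 - 94804)*(-476114) = -731432/9*(-476114) = 348245015248/9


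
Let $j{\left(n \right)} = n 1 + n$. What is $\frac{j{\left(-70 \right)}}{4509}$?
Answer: $- \frac{140}{4509} \approx -0.031049$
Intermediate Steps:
$j{\left(n \right)} = 2 n$ ($j{\left(n \right)} = n + n = 2 n$)
$\frac{j{\left(-70 \right)}}{4509} = \frac{2 \left(-70\right)}{4509} = \left(-140\right) \frac{1}{4509} = - \frac{140}{4509}$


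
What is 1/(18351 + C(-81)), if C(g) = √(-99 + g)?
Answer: 2039/37417709 - 2*I*√5/112253127 ≈ 5.4493e-5 - 3.984e-8*I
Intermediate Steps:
1/(18351 + C(-81)) = 1/(18351 + √(-99 - 81)) = 1/(18351 + √(-180)) = 1/(18351 + 6*I*√5)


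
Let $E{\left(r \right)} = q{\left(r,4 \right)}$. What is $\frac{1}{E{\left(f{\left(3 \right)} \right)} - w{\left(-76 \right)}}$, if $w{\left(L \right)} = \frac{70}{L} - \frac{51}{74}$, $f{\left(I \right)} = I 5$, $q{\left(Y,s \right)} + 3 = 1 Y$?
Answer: $\frac{703}{9568} \approx 0.073474$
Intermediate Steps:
$q{\left(Y,s \right)} = -3 + Y$ ($q{\left(Y,s \right)} = -3 + 1 Y = -3 + Y$)
$f{\left(I \right)} = 5 I$
$E{\left(r \right)} = -3 + r$
$w{\left(L \right)} = - \frac{51}{74} + \frac{70}{L}$ ($w{\left(L \right)} = \frac{70}{L} - \frac{51}{74} = - \frac{51}{74} + \frac{70}{L}$)
$\frac{1}{E{\left(f{\left(3 \right)} \right)} - w{\left(-76 \right)}} = \frac{1}{\left(-3 + 5 \cdot 3\right) - \left(- \frac{51}{74} + \frac{70}{-76}\right)} = \frac{1}{\left(-3 + 15\right) - \left(- \frac{51}{74} + 70 \left(- \frac{1}{76}\right)\right)} = \frac{1}{12 - \left(- \frac{51}{74} - \frac{35}{38}\right)} = \frac{1}{12 - - \frac{1132}{703}} = \frac{1}{12 + \frac{1132}{703}} = \frac{1}{\frac{9568}{703}} = \frac{703}{9568}$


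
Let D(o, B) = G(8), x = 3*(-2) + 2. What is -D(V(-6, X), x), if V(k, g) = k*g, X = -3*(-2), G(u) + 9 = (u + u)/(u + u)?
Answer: 8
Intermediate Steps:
G(u) = -8 (G(u) = -9 + (u + u)/(u + u) = -9 + (2*u)/((2*u)) = -9 + (2*u)*(1/(2*u)) = -9 + 1 = -8)
x = -4 (x = -6 + 2 = -4)
X = 6
V(k, g) = g*k
D(o, B) = -8
-D(V(-6, X), x) = -1*(-8) = 8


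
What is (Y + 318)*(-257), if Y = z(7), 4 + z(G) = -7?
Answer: -78899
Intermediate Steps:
z(G) = -11 (z(G) = -4 - 7 = -11)
Y = -11
(Y + 318)*(-257) = (-11 + 318)*(-257) = 307*(-257) = -78899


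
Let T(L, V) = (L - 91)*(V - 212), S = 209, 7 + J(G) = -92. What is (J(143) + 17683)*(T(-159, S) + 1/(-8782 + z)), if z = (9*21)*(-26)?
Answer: 11288926901/856 ≈ 1.3188e+7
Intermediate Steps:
J(G) = -99 (J(G) = -7 - 92 = -99)
z = -4914 (z = 189*(-26) = -4914)
T(L, V) = (-212 + V)*(-91 + L) (T(L, V) = (-91 + L)*(-212 + V) = (-212 + V)*(-91 + L))
(J(143) + 17683)*(T(-159, S) + 1/(-8782 + z)) = (-99 + 17683)*((19292 - 212*(-159) - 91*209 - 159*209) + 1/(-8782 - 4914)) = 17584*((19292 + 33708 - 19019 - 33231) + 1/(-13696)) = 17584*(750 - 1/13696) = 17584*(10271999/13696) = 11288926901/856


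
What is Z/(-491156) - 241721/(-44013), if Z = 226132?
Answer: 27192492940/5404312257 ≈ 5.0316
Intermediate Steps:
Z/(-491156) - 241721/(-44013) = 226132/(-491156) - 241721/(-44013) = 226132*(-1/491156) - 241721*(-1/44013) = -56533/122789 + 241721/44013 = 27192492940/5404312257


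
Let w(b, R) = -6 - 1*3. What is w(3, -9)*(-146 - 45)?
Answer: 1719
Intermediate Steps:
w(b, R) = -9 (w(b, R) = -6 - 3 = -9)
w(3, -9)*(-146 - 45) = -9*(-146 - 45) = -9*(-191) = 1719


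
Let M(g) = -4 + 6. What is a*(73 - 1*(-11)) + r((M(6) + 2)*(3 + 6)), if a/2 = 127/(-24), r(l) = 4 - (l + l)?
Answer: -957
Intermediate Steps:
M(g) = 2
r(l) = 4 - 2*l
a = -127/12 (a = 2*(127/(-24)) = 2*(127*(-1/24)) = 2*(-127/24) = -127/12 ≈ -10.583)
a*(73 - 1*(-11)) + r((M(6) + 2)*(3 + 6)) = -127*(73 - 1*(-11))/12 + (4 - 2*(2 + 2)*(3 + 6)) = -127*(73 + 11)/12 + (4 - 8*9) = -127/12*84 + (4 - 2*36) = -889 + (4 - 72) = -889 - 68 = -957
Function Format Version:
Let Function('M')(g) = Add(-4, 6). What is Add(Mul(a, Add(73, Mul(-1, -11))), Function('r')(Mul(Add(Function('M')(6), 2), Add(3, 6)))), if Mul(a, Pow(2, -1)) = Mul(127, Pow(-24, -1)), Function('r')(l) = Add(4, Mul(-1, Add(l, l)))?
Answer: -957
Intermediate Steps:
Function('M')(g) = 2
Function('r')(l) = Add(4, Mul(-2, l)) (Function('r')(l) = Add(4, Mul(-1, Mul(2, l))) = Add(4, Mul(-2, l)))
a = Rational(-127, 12) (a = Mul(2, Mul(127, Pow(-24, -1))) = Mul(2, Mul(127, Rational(-1, 24))) = Mul(2, Rational(-127, 24)) = Rational(-127, 12) ≈ -10.583)
Add(Mul(a, Add(73, Mul(-1, -11))), Function('r')(Mul(Add(Function('M')(6), 2), Add(3, 6)))) = Add(Mul(Rational(-127, 12), Add(73, Mul(-1, -11))), Add(4, Mul(-2, Mul(Add(2, 2), Add(3, 6))))) = Add(Mul(Rational(-127, 12), Add(73, 11)), Add(4, Mul(-2, Mul(4, 9)))) = Add(Mul(Rational(-127, 12), 84), Add(4, Mul(-2, 36))) = Add(-889, Add(4, -72)) = Add(-889, -68) = -957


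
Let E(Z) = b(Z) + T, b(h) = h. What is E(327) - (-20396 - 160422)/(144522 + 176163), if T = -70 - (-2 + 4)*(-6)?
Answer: 86445083/320685 ≈ 269.56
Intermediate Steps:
T = -58 (T = -70 - 2*(-6) = -70 - 1*(-12) = -70 + 12 = -58)
E(Z) = -58 + Z (E(Z) = Z - 58 = -58 + Z)
E(327) - (-20396 - 160422)/(144522 + 176163) = (-58 + 327) - (-20396 - 160422)/(144522 + 176163) = 269 - (-180818)/320685 = 269 - 1*(-180818/320685) = 269 + 180818/320685 = 86445083/320685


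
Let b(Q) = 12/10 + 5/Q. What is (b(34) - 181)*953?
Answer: -29105573/170 ≈ -1.7121e+5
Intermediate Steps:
b(Q) = 6/5 + 5/Q (b(Q) = 12*(1/10) + 5/Q = 6/5 + 5/Q)
(b(34) - 181)*953 = ((6/5 + 5/34) - 181)*953 = (229/170 - 181)*953 = -30541/170*953 = -29105573/170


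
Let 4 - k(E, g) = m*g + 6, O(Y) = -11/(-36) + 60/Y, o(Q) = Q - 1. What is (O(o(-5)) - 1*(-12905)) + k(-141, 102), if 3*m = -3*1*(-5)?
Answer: 445799/36 ≈ 12383.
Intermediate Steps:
o(Q) = -1 + Q
O(Y) = 11/36 + 60/Y (O(Y) = -11*(-1/36) + 60/Y = 11/36 + 60/Y)
m = 5 (m = (-3*1*(-5))/3 = (-3*(-5))/3 = (⅓)*15 = 5)
k(E, g) = -2 - 5*g (k(E, g) = 4 - (5*g + 6) = 4 - (6 + 5*g) = 4 + (-6 - 5*g) = -2 - 5*g)
(O(o(-5)) - 1*(-12905)) + k(-141, 102) = ((11/36 + 60/(-1 - 5)) - 1*(-12905)) + (-2 - 5*102) = ((11/36 + 60/(-6)) + 12905) + (-2 - 510) = ((11/36 + 60*(-⅙)) + 12905) - 512 = ((11/36 - 10) + 12905) - 512 = (-349/36 + 12905) - 512 = 464231/36 - 512 = 445799/36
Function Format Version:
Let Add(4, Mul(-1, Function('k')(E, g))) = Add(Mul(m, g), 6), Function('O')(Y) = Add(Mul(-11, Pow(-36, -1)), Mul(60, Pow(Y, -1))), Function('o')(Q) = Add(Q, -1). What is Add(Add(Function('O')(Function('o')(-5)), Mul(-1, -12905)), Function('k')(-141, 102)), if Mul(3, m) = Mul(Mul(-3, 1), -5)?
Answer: Rational(445799, 36) ≈ 12383.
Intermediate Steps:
Function('o')(Q) = Add(-1, Q)
Function('O')(Y) = Add(Rational(11, 36), Mul(60, Pow(Y, -1))) (Function('O')(Y) = Add(Mul(-11, Rational(-1, 36)), Mul(60, Pow(Y, -1))) = Add(Rational(11, 36), Mul(60, Pow(Y, -1))))
m = 5 (m = Mul(Rational(1, 3), Mul(Mul(-3, 1), -5)) = Mul(Rational(1, 3), Mul(-3, -5)) = Mul(Rational(1, 3), 15) = 5)
Function('k')(E, g) = Add(-2, Mul(-5, g)) (Function('k')(E, g) = Add(4, Mul(-1, Add(Mul(5, g), 6))) = Add(4, Mul(-1, Add(6, Mul(5, g)))) = Add(4, Add(-6, Mul(-5, g))) = Add(-2, Mul(-5, g)))
Add(Add(Function('O')(Function('o')(-5)), Mul(-1, -12905)), Function('k')(-141, 102)) = Add(Add(Add(Rational(11, 36), Mul(60, Pow(Add(-1, -5), -1))), Mul(-1, -12905)), Add(-2, Mul(-5, 102))) = Add(Add(Add(Rational(11, 36), Mul(60, Pow(-6, -1))), 12905), Add(-2, -510)) = Add(Add(Add(Rational(11, 36), Mul(60, Rational(-1, 6))), 12905), -512) = Add(Add(Add(Rational(11, 36), -10), 12905), -512) = Add(Add(Rational(-349, 36), 12905), -512) = Add(Rational(464231, 36), -512) = Rational(445799, 36)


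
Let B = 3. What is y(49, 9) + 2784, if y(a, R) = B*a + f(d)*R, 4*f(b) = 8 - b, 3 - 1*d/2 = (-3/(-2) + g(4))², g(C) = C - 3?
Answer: 23709/8 ≈ 2963.6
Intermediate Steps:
g(C) = -3 + C
d = -13/2 (d = 6 - 2*(-3/(-2) + (-3 + 4))² = 6 - 2*(-3*(-½) + 1)² = 6 - 2*(3/2 + 1)² = 6 - 2*(5/2)² = 6 - 2*25/4 = 6 - 25/2 = -13/2 ≈ -6.5000)
f(b) = 2 - b/4 (f(b) = (8 - b)/4 = 2 - b/4)
y(a, R) = 3*a + 29*R/8 (y(a, R) = 3*a + (2 - ¼*(-13/2))*R = 3*a + (2 + 13/8)*R = 3*a + 29*R/8)
y(49, 9) + 2784 = (3*49 + (29/8)*9) + 2784 = (147 + 261/8) + 2784 = 1437/8 + 2784 = 23709/8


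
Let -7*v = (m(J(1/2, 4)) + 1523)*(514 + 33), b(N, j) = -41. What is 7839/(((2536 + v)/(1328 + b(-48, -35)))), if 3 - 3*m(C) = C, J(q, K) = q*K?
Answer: -211864653/2446534 ≈ -86.598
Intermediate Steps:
J(q, K) = K*q
m(C) = 1 - C/3
v = -2499790/21 (v = -((1 - 4/(3*2)) + 1523)*(514 + 33)/7 = -((1 - 4/(3*2)) + 1523)*547/7 = -((1 - 1/3*2) + 1523)*547/7 = -((1 - 2/3) + 1523)*547/7 = -(1/3 + 1523)*547/7 = -4570*547/21 = -1/7*2499790/3 = -2499790/21 ≈ -1.1904e+5)
7839/(((2536 + v)/(1328 + b(-48, -35)))) = 7839/(((2536 - 2499790/21)/(1328 - 41))) = 7839/((-2446534/21/1287)) = 7839/((-2446534/21*1/1287)) = 7839/(-2446534/27027) = 7839*(-27027/2446534) = -211864653/2446534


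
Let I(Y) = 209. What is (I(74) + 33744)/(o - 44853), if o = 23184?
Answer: -33953/21669 ≈ -1.5669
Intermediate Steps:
(I(74) + 33744)/(o - 44853) = (209 + 33744)/(23184 - 44853) = 33953/(-21669) = 33953*(-1/21669) = -33953/21669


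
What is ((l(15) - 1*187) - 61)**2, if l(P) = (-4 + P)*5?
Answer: 37249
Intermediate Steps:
l(P) = -20 + 5*P
((l(15) - 1*187) - 61)**2 = (((-20 + 5*15) - 1*187) - 61)**2 = (((-20 + 75) - 187) - 61)**2 = ((55 - 187) - 61)**2 = (-132 - 61)**2 = (-193)**2 = 37249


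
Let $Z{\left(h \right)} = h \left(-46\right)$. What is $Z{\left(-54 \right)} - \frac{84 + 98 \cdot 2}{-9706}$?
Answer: $\frac{12054992}{4853} \approx 2484.0$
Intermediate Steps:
$Z{\left(h \right)} = - 46 h$
$Z{\left(-54 \right)} - \frac{84 + 98 \cdot 2}{-9706} = \left(-46\right) \left(-54\right) - \frac{84 + 98 \cdot 2}{-9706} = 2484 - \left(84 + 196\right) \left(- \frac{1}{9706}\right) = 2484 - 280 \left(- \frac{1}{9706}\right) = 2484 - - \frac{140}{4853} = 2484 + \frac{140}{4853} = \frac{12054992}{4853}$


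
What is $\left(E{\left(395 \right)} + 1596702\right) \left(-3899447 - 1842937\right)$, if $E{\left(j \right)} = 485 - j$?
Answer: $-9169392832128$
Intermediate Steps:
$\left(E{\left(395 \right)} + 1596702\right) \left(-3899447 - 1842937\right) = \left(\left(485 - 395\right) + 1596702\right) \left(-3899447 - 1842937\right) = \left(\left(485 - 395\right) + 1596702\right) \left(-5742384\right) = \left(90 + 1596702\right) \left(-5742384\right) = 1596792 \left(-5742384\right) = -9169392832128$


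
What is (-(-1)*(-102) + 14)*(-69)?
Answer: 6072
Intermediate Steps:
(-(-1)*(-102) + 14)*(-69) = (-1*102 + 14)*(-69) = (-102 + 14)*(-69) = -88*(-69) = 6072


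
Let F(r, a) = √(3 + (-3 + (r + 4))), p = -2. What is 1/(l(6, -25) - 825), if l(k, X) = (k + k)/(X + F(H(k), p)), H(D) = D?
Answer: -169225/139693173 + 4*√10/139693173 ≈ -0.0012113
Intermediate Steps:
F(r, a) = √(4 + r) (F(r, a) = √(3 + (-3 + (4 + r))) = √(3 + (1 + r)) = √(4 + r))
l(k, X) = 2*k/(X + √(4 + k)) (l(k, X) = (k + k)/(X + √(4 + k)) = (2*k)/(X + √(4 + k)) = 2*k/(X + √(4 + k)))
1/(l(6, -25) - 825) = 1/(2*6/(-25 + √(4 + 6)) - 825) = 1/(2*6/(-25 + √10) - 825) = 1/(12/(-25 + √10) - 825) = 1/(-825 + 12/(-25 + √10))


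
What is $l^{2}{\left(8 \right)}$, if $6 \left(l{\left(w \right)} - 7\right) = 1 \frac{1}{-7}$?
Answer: $\frac{85849}{1764} \approx 48.667$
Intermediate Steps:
$l{\left(w \right)} = \frac{293}{42}$ ($l{\left(w \right)} = 7 + \frac{1 \frac{1}{-7}}{6} = 7 + \frac{1 \left(- \frac{1}{7}\right)}{6} = 7 + \frac{1}{6} \left(- \frac{1}{7}\right) = 7 - \frac{1}{42} = \frac{293}{42}$)
$l^{2}{\left(8 \right)} = \left(\frac{293}{42}\right)^{2} = \frac{85849}{1764}$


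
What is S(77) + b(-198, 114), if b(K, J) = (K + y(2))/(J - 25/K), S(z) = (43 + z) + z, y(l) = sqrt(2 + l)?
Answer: 4412801/22597 ≈ 195.28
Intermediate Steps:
S(z) = 43 + 2*z
b(K, J) = (2 + K)/(J - 25/K) (b(K, J) = (K + sqrt(2 + 2))/(J - 25/K) = (K + sqrt(4))/(J - 25/K) = (K + 2)/(J - 25/K) = (2 + K)/(J - 25/K))
S(77) + b(-198, 114) = (43 + 2*77) - 198*(2 - 198)/(-25 + 114*(-198)) = (43 + 154) - 198*(-196)/(-25 - 22572) = 197 - 198*(-196)/(-22597) = 197 - 198*(-1/22597)*(-196) = 197 - 38808/22597 = 4412801/22597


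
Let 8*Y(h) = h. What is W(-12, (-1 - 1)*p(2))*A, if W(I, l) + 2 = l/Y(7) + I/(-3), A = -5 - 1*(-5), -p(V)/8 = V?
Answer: 0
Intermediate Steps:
p(V) = -8*V
A = 0 (A = -5 + 5 = 0)
Y(h) = h/8
W(I, l) = -2 - I/3 + 8*l/7 (W(I, l) = -2 + (l/(((⅛)*7)) + I/(-3)) = -2 + (l/(7/8) + I*(-⅓)) = -2 + (l*(8/7) - I/3) = -2 + (8*l/7 - I/3) = -2 + (-I/3 + 8*l/7) = -2 - I/3 + 8*l/7)
W(-12, (-1 - 1)*p(2))*A = (-2 - ⅓*(-12) + 8*((-1 - 1)*(-8*2))/7)*0 = (-2 + 4 + 8*(-2*(-16))/7)*0 = (-2 + 4 + (8/7)*32)*0 = (-2 + 4 + 256/7)*0 = (270/7)*0 = 0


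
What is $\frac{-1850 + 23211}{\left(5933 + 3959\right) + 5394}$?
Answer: $\frac{21361}{15286} \approx 1.3974$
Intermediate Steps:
$\frac{-1850 + 23211}{\left(5933 + 3959\right) + 5394} = \frac{21361}{9892 + 5394} = \frac{21361}{15286}$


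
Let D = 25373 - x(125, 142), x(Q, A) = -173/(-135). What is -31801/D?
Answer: -4293135/3425182 ≈ -1.2534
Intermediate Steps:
x(Q, A) = 173/135 (x(Q, A) = -173*(-1/135) = 173/135)
D = 3425182/135 (D = 25373 - 1*173/135 = 25373 - 173/135 = 3425182/135 ≈ 25372.)
-31801/D = -31801/3425182/135 = -31801*135/3425182 = -4293135/3425182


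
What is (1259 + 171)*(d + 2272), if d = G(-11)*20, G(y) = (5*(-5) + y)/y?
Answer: 3342560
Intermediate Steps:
G(y) = (-25 + y)/y
d = 720/11 (d = ((-25 - 11)/(-11))*20 = -1/11*(-36)*20 = (36/11)*20 = 720/11 ≈ 65.455)
(1259 + 171)*(d + 2272) = (1259 + 171)*(720/11 + 2272) = 1430*(25712/11) = 3342560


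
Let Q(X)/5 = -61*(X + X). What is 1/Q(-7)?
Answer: 1/4270 ≈ 0.00023419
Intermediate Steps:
Q(X) = -610*X (Q(X) = 5*(-61*(X + X)) = 5*(-122*X) = -610*X)
1/Q(-7) = 1/(-610*(-7)) = 1/4270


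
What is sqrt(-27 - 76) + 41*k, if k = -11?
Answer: -451 + I*sqrt(103) ≈ -451.0 + 10.149*I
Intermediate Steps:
sqrt(-27 - 76) + 41*k = sqrt(-27 - 76) + 41*(-11) = sqrt(-103) - 451 = I*sqrt(103) - 451 = -451 + I*sqrt(103)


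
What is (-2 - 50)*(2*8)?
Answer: -832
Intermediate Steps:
(-2 - 50)*(2*8) = -52*16 = -832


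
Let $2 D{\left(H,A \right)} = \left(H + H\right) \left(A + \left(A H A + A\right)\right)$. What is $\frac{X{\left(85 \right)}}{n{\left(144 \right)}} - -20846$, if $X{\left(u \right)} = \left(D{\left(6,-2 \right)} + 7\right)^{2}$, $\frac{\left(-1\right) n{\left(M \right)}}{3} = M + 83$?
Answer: $\frac{14179997}{681} \approx 20822.0$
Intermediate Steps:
$D{\left(H,A \right)} = H \left(2 A + H A^{2}\right)$ ($D{\left(H,A \right)} = \frac{\left(H + H\right) \left(A + \left(A H A + A\right)\right)}{2} = \frac{2 H \left(A + \left(H A^{2} + A\right)\right)}{2} = \frac{2 H \left(A + \left(A + H A^{2}\right)\right)}{2} = \frac{2 H \left(2 A + H A^{2}\right)}{2} = H \left(2 A + H A^{2}\right)$)
$n{\left(M \right)} = -249 - 3 M$ ($n{\left(M \right)} = - 3 \left(M + 83\right) = - 3 \left(83 + M\right) = -249 - 3 M$)
$X{\left(u \right)} = 16129$ ($X{\left(u \right)} = \left(\left(-2\right) 6 \left(2 - 12\right) + 7\right)^{2} = \left(\left(-2\right) 6 \left(-10\right) + 7\right)^{2} = \left(120 + 7\right)^{2} = 127^{2} = 16129$)
$\frac{X{\left(85 \right)}}{n{\left(144 \right)}} - -20846 = \frac{16129}{-249 - 432} - -20846 = \frac{16129}{-249 - 432} + 20846 = \frac{16129}{-681} + 20846 = 16129 \left(- \frac{1}{681}\right) + 20846 = - \frac{16129}{681} + 20846 = \frac{14179997}{681}$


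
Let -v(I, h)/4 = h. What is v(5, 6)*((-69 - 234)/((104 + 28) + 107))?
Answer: 7272/239 ≈ 30.427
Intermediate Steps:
v(I, h) = -4*h
v(5, 6)*((-69 - 234)/((104 + 28) + 107)) = (-4*6)*((-69 - 234)/((104 + 28) + 107)) = -(-7272)/(132 + 107) = -(-7272)/239 = -24*(-303/239) = 7272/239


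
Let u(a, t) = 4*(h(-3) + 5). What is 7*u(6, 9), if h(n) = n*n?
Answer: 392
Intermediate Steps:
h(n) = n²
u(a, t) = 56 (u(a, t) = 4*((-3)² + 5) = 4*(9 + 5) = 4*14 = 56)
7*u(6, 9) = 7*56 = 392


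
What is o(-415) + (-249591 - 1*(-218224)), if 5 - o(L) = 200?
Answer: -31562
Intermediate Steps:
o(L) = -195 (o(L) = 5 - 1*200 = 5 - 200 = -195)
o(-415) + (-249591 - 1*(-218224)) = -195 + (-249591 - 1*(-218224)) = -195 + (-249591 + 218224) = -195 - 31367 = -31562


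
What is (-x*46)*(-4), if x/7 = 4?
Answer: 5152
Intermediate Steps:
x = 28 (x = 7*4 = 28)
(-x*46)*(-4) = (-1*28*46)*(-4) = -28*46*(-4) = -1288*(-4) = 5152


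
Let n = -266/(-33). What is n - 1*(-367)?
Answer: 12377/33 ≈ 375.06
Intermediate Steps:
n = 266/33 (n = -266*(-1/33) = 266/33 ≈ 8.0606)
n - 1*(-367) = 266/33 - 1*(-367) = 266/33 + 367 = 12377/33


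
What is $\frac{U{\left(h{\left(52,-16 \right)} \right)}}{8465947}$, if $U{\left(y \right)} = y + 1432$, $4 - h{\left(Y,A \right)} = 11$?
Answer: $\frac{1425}{8465947} \approx 0.00016832$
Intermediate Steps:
$h{\left(Y,A \right)} = -7$ ($h{\left(Y,A \right)} = 4 - 11 = -7$)
$U{\left(y \right)} = 1432 + y$
$\frac{U{\left(h{\left(52,-16 \right)} \right)}}{8465947} = \frac{1432 - 7}{8465947} = 1425 \cdot \frac{1}{8465947} = \frac{1425}{8465947}$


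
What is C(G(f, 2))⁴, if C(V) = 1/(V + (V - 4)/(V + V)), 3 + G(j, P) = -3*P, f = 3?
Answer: 104976/492884401 ≈ 0.00021298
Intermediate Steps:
G(j, P) = -3 - 3*P
C(V) = 1/(V + (-4 + V)/(2*V)) (C(V) = 1/(V + (-4 + V)/((2*V))) = 1/(V + (-4 + V)*(1/(2*V))) = 1/(V + (-4 + V)/(2*V)))
C(G(f, 2))⁴ = (2*(-3 - 3*2)/(-4 + (-3 - 3*2) + 2*(-3 - 3*2)²))⁴ = (2*(-3 - 6)/(-4 + (-3 - 6) + 2*(-3 - 6)²))⁴ = (2*(-9)/(-4 - 9 + 2*(-9)²))⁴ = (2*(-9)/(-4 - 9 + 2*81))⁴ = (2*(-9)/(-4 - 9 + 162))⁴ = (2*(-9)/149)⁴ = (2*(-9)*(1/149))⁴ = (-18/149)⁴ = 104976/492884401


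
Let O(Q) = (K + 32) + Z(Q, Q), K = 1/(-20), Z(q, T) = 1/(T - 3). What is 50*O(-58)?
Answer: 194795/122 ≈ 1596.7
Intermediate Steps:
Z(q, T) = 1/(-3 + T)
K = -1/20 ≈ -0.050000
O(Q) = 639/20 + 1/(-3 + Q) (O(Q) = (-1/20 + 32) + 1/(-3 + Q) = 639/20 + 1/(-3 + Q))
50*O(-58) = 50*((-1897 + 639*(-58))/(20*(-3 - 58))) = 50*((1/20)*(-1897 - 37062)/(-61)) = 50*((1/20)*(-1/61)*(-38959)) = 50*(38959/1220) = 194795/122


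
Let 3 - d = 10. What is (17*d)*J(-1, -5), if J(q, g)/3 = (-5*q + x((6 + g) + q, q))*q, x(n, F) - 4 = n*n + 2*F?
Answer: 2499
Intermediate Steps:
d = -7 (d = 3 - 1*10 = 3 - 10 = -7)
x(n, F) = 4 + n² + 2*F (x(n, F) = 4 + (n*n + 2*F) = 4 + (n² + 2*F) = 4 + n² + 2*F)
J(q, g) = 3*q*(4 + (6 + g + q)² - 3*q) (J(q, g) = 3*((-5*q + (4 + ((6 + g) + q)² + 2*q))*q) = 3*((-5*q + (4 + (6 + g + q)² + 2*q))*q) = 3*((4 + (6 + g + q)² - 3*q)*q) = 3*(q*(4 + (6 + g + q)² - 3*q)) = 3*q*(4 + (6 + g + q)² - 3*q))
(17*d)*J(-1, -5) = (17*(-7))*(3*(-1)*(4 + (6 - 5 - 1)² - 3*(-1))) = -357*(-1)*(4 + 0² + 3) = -357*(-1)*(4 + 0 + 3) = -357*(-1)*7 = -119*(-21) = 2499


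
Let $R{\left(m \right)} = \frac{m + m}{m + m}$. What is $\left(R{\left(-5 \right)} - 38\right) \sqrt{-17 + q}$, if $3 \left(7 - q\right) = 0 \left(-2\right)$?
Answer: $- 37 i \sqrt{10} \approx - 117.0 i$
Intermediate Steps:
$R{\left(m \right)} = 1$ ($R{\left(m \right)} = \frac{2 m}{2 m} = 2 m \frac{1}{2 m} = 1$)
$q = 7$ ($q = 7 - \frac{0 \left(-2\right)}{3} = 7 - 0 = 7 + 0 = 7$)
$\left(R{\left(-5 \right)} - 38\right) \sqrt{-17 + q} = \left(1 - 38\right) \sqrt{-17 + 7} = - 37 \sqrt{-10} = - 37 i \sqrt{10}$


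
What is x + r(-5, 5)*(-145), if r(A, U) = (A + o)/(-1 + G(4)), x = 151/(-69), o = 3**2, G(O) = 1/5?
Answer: 49874/69 ≈ 722.81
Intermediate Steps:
G(O) = 1/5
o = 9
x = -151/69 (x = 151*(-1/69) = -151/69 ≈ -2.1884)
r(A, U) = -45/4 - 5*A/4 (r(A, U) = (A + 9)/(-1 + 1/5) = (9 + A)/(-4/5) = (9 + A)*(-5/4) = -45/4 - 5*A/4)
x + r(-5, 5)*(-145) = -151/69 + (-45/4 - 5/4*(-5))*(-145) = -151/69 + (-45/4 + 25/4)*(-145) = -151/69 - 5*(-145) = -151/69 + 725 = 49874/69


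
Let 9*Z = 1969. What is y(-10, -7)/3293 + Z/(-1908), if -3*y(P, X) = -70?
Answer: -6083237/56547396 ≈ -0.10758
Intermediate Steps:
Z = 1969/9 (Z = (⅑)*1969 = 1969/9 ≈ 218.78)
y(P, X) = 70/3 (y(P, X) = -⅓*(-70) = 70/3)
y(-10, -7)/3293 + Z/(-1908) = (70/3)/3293 + (1969/9)/(-1908) = (70/3)*(1/3293) + (1969/9)*(-1/1908) = 70/9879 - 1969/17172 = -6083237/56547396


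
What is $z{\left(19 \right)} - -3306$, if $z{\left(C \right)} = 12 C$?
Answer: $3534$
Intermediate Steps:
$z{\left(19 \right)} - -3306 = 12 \cdot 19 - -3306 = 228 + 3306 = 3534$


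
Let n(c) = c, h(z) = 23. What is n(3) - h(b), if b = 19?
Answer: -20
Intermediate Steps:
n(3) - h(b) = 3 - 1*23 = 3 - 23 = -20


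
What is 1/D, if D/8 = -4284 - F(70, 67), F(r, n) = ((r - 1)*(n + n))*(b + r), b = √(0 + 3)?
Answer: -13573/70700166078 + 1541*√3/565601328624 ≈ -1.8726e-7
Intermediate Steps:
b = √3 ≈ 1.7320
F(r, n) = 2*n*(-1 + r)*(r + √3) (F(r, n) = ((r - 1)*(n + n))*(√3 + r) = ((-1 + r)*(2*n))*(r + √3) = (2*n*(-1 + r))*(r + √3) = 2*n*(-1 + r)*(r + √3))
D = -5212032 - 73968*√3 (D = 8*(-4284 - 2*67*(70² - 1*70 - √3 + 70*√3)) = 8*(-4284 - 2*67*(4900 - 70 - √3 + 70*√3)) = 8*(-4284 - 2*67*(4830 + 69*√3)) = 8*(-4284 - (647220 + 9246*√3)) = 8*(-4284 + (-647220 - 9246*√3)) = 8*(-651504 - 9246*√3) = -5212032 - 73968*√3 ≈ -5.3402e+6)
1/D = 1/(-5212032 - 73968*√3)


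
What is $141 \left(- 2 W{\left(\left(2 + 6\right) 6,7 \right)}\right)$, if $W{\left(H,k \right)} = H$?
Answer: $-13536$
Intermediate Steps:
$141 \left(- 2 W{\left(\left(2 + 6\right) 6,7 \right)}\right) = 141 \left(- 2 \left(2 + 6\right) 6\right) = 141 \left(- 2 \cdot 8 \cdot 6\right) = 141 \left(\left(-2\right) 48\right) = 141 \left(-96\right) = -13536$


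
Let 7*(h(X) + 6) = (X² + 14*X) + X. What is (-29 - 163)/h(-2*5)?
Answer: 336/23 ≈ 14.609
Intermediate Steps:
h(X) = -6 + X²/7 + 15*X/7 (h(X) = -6 + ((X² + 14*X) + X)/7 = -6 + (X² + 15*X)/7 = -6 + (X²/7 + 15*X/7) = -6 + X²/7 + 15*X/7)
(-29 - 163)/h(-2*5) = (-29 - 163)/(-6 + (-2*5)²/7 + 15*(-2*5)/7) = -192/(-6 + (⅐)*(-10)² + (15/7)*(-10)) = -192/(-6 + (⅐)*100 - 150/7) = -192/(-6 + 100/7 - 150/7) = -192/(-92/7) = -7/92*(-192) = 336/23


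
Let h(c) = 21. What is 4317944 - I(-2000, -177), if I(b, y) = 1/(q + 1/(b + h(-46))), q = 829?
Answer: 7083975744981/1640590 ≈ 4.3179e+6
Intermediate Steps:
I(b, y) = 1/(829 + 1/(21 + b)) (I(b, y) = 1/(829 + 1/(b + 21)) = 1/(829 + 1/(21 + b)))
4317944 - I(-2000, -177) = 4317944 - (21 - 2000)/(17410 + 829*(-2000)) = 4317944 - (-1979)/(17410 - 1658000) = 4317944 - (-1979)/(-1640590) = 4317944 - (-1)*(-1979)/1640590 = 4317944 - 1*1979/1640590 = 4317944 - 1979/1640590 = 7083975744981/1640590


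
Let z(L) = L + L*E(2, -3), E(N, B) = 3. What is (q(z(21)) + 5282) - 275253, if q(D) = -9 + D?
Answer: -269896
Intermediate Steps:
z(L) = 4*L (z(L) = L + L*3 = L + 3*L = 4*L)
(q(z(21)) + 5282) - 275253 = ((-9 + 4*21) + 5282) - 275253 = ((-9 + 84) + 5282) - 275253 = (75 + 5282) - 275253 = 5357 - 275253 = -269896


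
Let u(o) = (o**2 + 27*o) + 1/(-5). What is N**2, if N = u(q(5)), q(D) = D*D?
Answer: 42237001/25 ≈ 1.6895e+6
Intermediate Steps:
q(D) = D**2
u(o) = -1/5 + o**2 + 27*o (u(o) = (o**2 + 27*o) - 1/5 = -1/5 + o**2 + 27*o)
N = 6499/5 (N = -1/5 + (5**2)**2 + 27*5**2 = -1/5 + 25**2 + 27*25 = -1/5 + 625 + 675 = 6499/5 ≈ 1299.8)
N**2 = (6499/5)**2 = 42237001/25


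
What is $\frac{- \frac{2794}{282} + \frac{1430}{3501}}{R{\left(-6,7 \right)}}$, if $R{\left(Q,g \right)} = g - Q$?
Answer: $- \frac{1563089}{2139111} \approx -0.73072$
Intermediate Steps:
$\frac{- \frac{2794}{282} + \frac{1430}{3501}}{R{\left(-6,7 \right)}} = \frac{- \frac{2794}{282} + \frac{1430}{3501}}{7 - -6} = \frac{\left(-2794\right) \frac{1}{282} + 1430 \cdot \frac{1}{3501}}{7 + 6} = \frac{- \frac{1397}{141} + \frac{1430}{3501}}{13} = \left(- \frac{1563089}{164547}\right) \frac{1}{13} = - \frac{1563089}{2139111}$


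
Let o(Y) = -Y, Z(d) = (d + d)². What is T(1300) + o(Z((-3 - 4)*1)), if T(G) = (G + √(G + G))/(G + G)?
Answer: -391/2 + √26/260 ≈ -195.48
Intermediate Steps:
Z(d) = 4*d² (Z(d) = (2*d)² = 4*d²)
T(G) = (G + √2*√G)/(2*G) (T(G) = (G + √(2*G))/((2*G)) = (G + √2*√G)*(1/(2*G)) = (G + √2*√G)/(2*G))
T(1300) + o(Z((-3 - 4)*1)) = (½ + √2/(2*√1300)) - 4*((-3 - 4)*1)² = (½ + √2*(√13/130)/2) - 4*(-7*1)² = (½ + √26/260) - 4*(-7)² = (½ + √26/260) - 4*49 = (½ + √26/260) - 1*196 = (½ + √26/260) - 196 = -391/2 + √26/260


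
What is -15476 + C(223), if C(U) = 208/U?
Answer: -3450940/223 ≈ -15475.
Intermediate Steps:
-15476 + C(223) = -15476 + 208/223 = -3450940/223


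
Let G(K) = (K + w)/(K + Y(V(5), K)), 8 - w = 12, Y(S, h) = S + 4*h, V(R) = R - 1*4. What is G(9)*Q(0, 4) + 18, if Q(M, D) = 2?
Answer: 419/23 ≈ 18.217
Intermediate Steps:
V(R) = -4 + R (V(R) = R - 4 = -4 + R)
w = -4 (w = 8 - 1*12 = 8 - 12 = -4)
G(K) = (-4 + K)/(1 + 5*K) (G(K) = (K - 4)/(K + ((-4 + 5) + 4*K)) = (-4 + K)/(K + (1 + 4*K)) = (-4 + K)/(1 + 5*K))
G(9)*Q(0, 4) + 18 = ((-4 + 9)/(1 + 5*9))*2 + 18 = (5/(1 + 45))*2 + 18 = (5/46)*2 + 18 = 5/23 + 18 = 419/23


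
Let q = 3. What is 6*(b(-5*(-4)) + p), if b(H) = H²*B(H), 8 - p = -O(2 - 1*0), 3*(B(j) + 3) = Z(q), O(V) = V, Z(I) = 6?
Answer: -2340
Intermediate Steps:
B(j) = -1 (B(j) = -3 + (⅓)*6 = -3 + 2 = -1)
p = 10 (p = 8 - (-1)*(2 - 1*0) = 8 - (-1)*(2 + 0) = 8 - (-1)*2 = 8 - 1*(-2) = 8 + 2 = 10)
b(H) = -H² (b(H) = H²*(-1) = -H²)
6*(b(-5*(-4)) + p) = 6*(-(-5*(-4))² + 10) = 6*(-1*20² + 10) = 6*(-1*400 + 10) = 6*(-400 + 10) = 6*(-390) = -2340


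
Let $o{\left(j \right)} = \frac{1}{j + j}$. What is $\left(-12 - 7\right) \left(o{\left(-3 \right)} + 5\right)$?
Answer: $- \frac{551}{6} \approx -91.833$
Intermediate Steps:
$o{\left(j \right)} = \frac{1}{2 j}$
$\left(-12 - 7\right) \left(o{\left(-3 \right)} + 5\right) = \left(-12 - 7\right) \left(\frac{1}{2 \left(-3\right)} + 5\right) = - 19 \left(\frac{1}{2} \left(- \frac{1}{3}\right) + 5\right) = - 19 \left(- \frac{1}{6} + 5\right) = \left(-19\right) \frac{29}{6} = - \frac{551}{6}$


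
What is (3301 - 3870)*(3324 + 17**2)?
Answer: -2055797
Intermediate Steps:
(3301 - 3870)*(3324 + 17**2) = -569*(3324 + 289) = -569*3613 = -2055797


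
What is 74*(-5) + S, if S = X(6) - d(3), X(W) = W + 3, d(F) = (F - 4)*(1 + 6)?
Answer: -354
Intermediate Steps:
d(F) = -28 + 7*F (d(F) = (-4 + F)*7 = -28 + 7*F)
X(W) = 3 + W
S = 16 (S = (3 + 6) - (-28 + 7*3) = 9 - (-28 + 21) = 9 - 1*(-7) = 9 + 7 = 16)
74*(-5) + S = 74*(-5) + 16 = -370 + 16 = -354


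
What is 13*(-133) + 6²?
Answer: -1693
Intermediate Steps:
13*(-133) + 6² = -1729 + 36 = -1693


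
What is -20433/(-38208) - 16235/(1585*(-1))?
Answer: 43512879/4037312 ≈ 10.778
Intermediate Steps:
-20433/(-38208) - 16235/(1585*(-1)) = -20433*(-1/38208) - 16235/(-1585) = 6811/12736 - 16235*(-1/1585) = 6811/12736 + 3247/317 = 43512879/4037312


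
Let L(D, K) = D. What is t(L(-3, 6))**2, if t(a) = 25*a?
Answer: 5625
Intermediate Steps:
t(L(-3, 6))**2 = (25*(-3))**2 = (-75)**2 = 5625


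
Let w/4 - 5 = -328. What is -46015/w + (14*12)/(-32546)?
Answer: 748693567/21024716 ≈ 35.610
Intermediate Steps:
w = -1292 (w = 20 + 4*(-328) = 20 - 1312 = -1292)
-46015/w + (14*12)/(-32546) = -46015/(-1292) + (14*12)/(-32546) = -46015*(-1/1292) + 168*(-1/32546) = 46015/1292 - 84/16273 = 748693567/21024716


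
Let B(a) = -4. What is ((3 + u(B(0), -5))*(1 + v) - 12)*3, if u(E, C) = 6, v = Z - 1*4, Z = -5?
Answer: -252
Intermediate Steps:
v = -9 (v = -5 - 1*4 = -5 - 4 = -9)
((3 + u(B(0), -5))*(1 + v) - 12)*3 = ((3 + 6)*(1 - 9) - 12)*3 = (9*(-8) - 12)*3 = (-72 - 12)*3 = -84*3 = -252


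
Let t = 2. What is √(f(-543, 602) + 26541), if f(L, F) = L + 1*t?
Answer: 20*√65 ≈ 161.25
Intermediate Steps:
f(L, F) = 2 + L (f(L, F) = L + 1*2 = L + 2 = 2 + L)
√(f(-543, 602) + 26541) = √((2 - 543) + 26541) = √(-541 + 26541) = √26000 = 20*√65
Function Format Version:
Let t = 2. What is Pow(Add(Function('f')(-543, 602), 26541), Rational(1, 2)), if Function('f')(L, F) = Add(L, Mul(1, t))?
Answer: Mul(20, Pow(65, Rational(1, 2))) ≈ 161.25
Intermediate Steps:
Function('f')(L, F) = Add(2, L) (Function('f')(L, F) = Add(L, Mul(1, 2)) = Add(L, 2) = Add(2, L))
Pow(Add(Function('f')(-543, 602), 26541), Rational(1, 2)) = Pow(Add(Add(2, -543), 26541), Rational(1, 2)) = Pow(Add(-541, 26541), Rational(1, 2)) = Pow(26000, Rational(1, 2)) = Mul(20, Pow(65, Rational(1, 2)))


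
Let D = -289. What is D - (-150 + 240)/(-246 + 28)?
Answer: -31456/109 ≈ -288.59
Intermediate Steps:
D - (-150 + 240)/(-246 + 28) = -289 - (-150 + 240)/(-246 + 28) = -289 - 90/(-218) = -289 - 90*(-1)/218 = -289 - 1*(-45/109) = -289 + 45/109 = -31456/109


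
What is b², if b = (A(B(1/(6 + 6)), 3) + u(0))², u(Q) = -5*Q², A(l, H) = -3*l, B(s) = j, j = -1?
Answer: 81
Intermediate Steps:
B(s) = -1
b = 9 (b = (-3*(-1) - 5*0²)² = (3 - 5*0)² = (3 + 0)² = 3² = 9)
b² = 9² = 81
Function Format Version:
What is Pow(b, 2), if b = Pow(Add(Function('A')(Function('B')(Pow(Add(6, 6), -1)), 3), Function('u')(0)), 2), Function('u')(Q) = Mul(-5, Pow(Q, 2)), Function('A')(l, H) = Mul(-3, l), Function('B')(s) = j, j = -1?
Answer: 81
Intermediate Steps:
Function('B')(s) = -1
b = 9 (b = Pow(Add(Mul(-3, -1), Mul(-5, Pow(0, 2))), 2) = Pow(Add(3, Mul(-5, 0)), 2) = Pow(Add(3, 0), 2) = Pow(3, 2) = 9)
Pow(b, 2) = Pow(9, 2) = 81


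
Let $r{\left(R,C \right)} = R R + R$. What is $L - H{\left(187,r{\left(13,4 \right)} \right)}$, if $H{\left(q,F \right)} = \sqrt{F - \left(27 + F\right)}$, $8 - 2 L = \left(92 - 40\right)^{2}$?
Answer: $-1348 - 3 i \sqrt{3} \approx -1348.0 - 5.1962 i$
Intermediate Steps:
$r{\left(R,C \right)} = R + R^{2}$ ($r{\left(R,C \right)} = R^{2} + R = R + R^{2}$)
$L = -1348$ ($L = 4 - \frac{\left(92 - 40\right)^{2}}{2} = 4 - \frac{52^{2}}{2} = 4 - 1352 = -1348$)
$H{\left(q,F \right)} = 3 i \sqrt{3}$ ($H{\left(q,F \right)} = \sqrt{-27} = 3 i \sqrt{3}$)
$L - H{\left(187,r{\left(13,4 \right)} \right)} = -1348 - 3 i \sqrt{3}$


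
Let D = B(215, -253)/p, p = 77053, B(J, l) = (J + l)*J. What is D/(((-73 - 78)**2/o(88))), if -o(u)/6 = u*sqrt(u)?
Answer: 8627520*sqrt(22)/1756885453 ≈ 0.023033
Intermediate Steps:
B(J, l) = J*(J + l)
o(u) = -6*u**(3/2) (o(u) = -6*u*sqrt(u) = -6*u**(3/2))
D = -8170/77053 (D = (215*(215 - 253))/77053 = (215*(-38))*(1/77053) = -8170*1/77053 = -8170/77053 ≈ -0.10603)
D/(((-73 - 78)**2/o(88))) = -8170*(-1056*sqrt(22)/(-73 - 78)**2)/77053 = -8170*(-1056*sqrt(22)/22801)/77053 = -(-8627520)*sqrt(22)/1756885453 = 8627520*sqrt(22)/1756885453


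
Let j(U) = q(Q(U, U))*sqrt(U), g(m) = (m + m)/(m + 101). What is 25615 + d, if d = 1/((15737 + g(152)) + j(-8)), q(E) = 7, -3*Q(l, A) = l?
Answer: 406112444904364640/15854477606753 - 896126*I*sqrt(2)/15854477606753 ≈ 25615.0 - 7.9934e-8*I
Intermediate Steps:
Q(l, A) = -l/3
g(m) = 2*m/(101 + m) (g(m) = (2*m)/(101 + m) = 2*m/(101 + m))
j(U) = 7*sqrt(U)
d = 1/(3981765/253 + 14*I*sqrt(2)) (d = 1/((15737 + 2*152/(101 + 152)) + 7*sqrt(-8)) = 1/((15737 + 2*152/253) + 7*(2*I*sqrt(2))) = 1/((15737 + 2*152*(1/253)) + 14*I*sqrt(2)) = 1/((15737 + 304/253) + 14*I*sqrt(2)) = 1/(3981765/253 + 14*I*sqrt(2)) ≈ 6.354e-5 - 7.99e-8*I)
25615 + d = 25615 + (1007386545/15854477606753 - 896126*I*sqrt(2)/15854477606753) = 406112444904364640/15854477606753 - 896126*I*sqrt(2)/15854477606753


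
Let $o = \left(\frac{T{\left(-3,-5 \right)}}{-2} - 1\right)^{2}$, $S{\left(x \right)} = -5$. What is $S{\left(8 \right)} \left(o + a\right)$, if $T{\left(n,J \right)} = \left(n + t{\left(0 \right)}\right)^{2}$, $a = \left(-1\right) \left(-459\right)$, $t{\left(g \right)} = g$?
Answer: $- \frac{9785}{4} \approx -2446.3$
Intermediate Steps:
$a = 459$
$T{\left(n,J \right)} = n^{2}$ ($T{\left(n,J \right)} = \left(n + 0\right)^{2} = n^{2}$)
$o = \frac{121}{4}$ ($o = \left(\frac{\left(-3\right)^{2}}{-2} - 1\right)^{2} = \left(9 \left(- \frac{1}{2}\right) - 1\right)^{2} = \left(- \frac{9}{2} - 1\right)^{2} = \left(- \frac{11}{2}\right)^{2} = \frac{121}{4} \approx 30.25$)
$S{\left(8 \right)} \left(o + a\right) = - 5 \left(\frac{121}{4} + 459\right) = \left(-5\right) \frac{1957}{4} = - \frac{9785}{4}$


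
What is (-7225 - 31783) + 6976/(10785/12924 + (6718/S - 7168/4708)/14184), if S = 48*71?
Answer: -261211199416994912/8522733109345 ≈ -30649.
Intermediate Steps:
S = 3408
(-7225 - 31783) + 6976/(10785/12924 + (6718/S - 7168/4708)/14184) = (-7225 - 31783) + 6976/(10785/12924 + (6718/3408 - 7168/4708)/14184) = -39008 + 6976/(10785*(1/12924) + (6718*(1/3408) - 7168*1/4708)*(1/14184)) = -39008 + 6976/(3595/4308 + (3359/1704 - 1792/1177)*(1/14184)) = -39008 + 6976/(3595/4308 + (899975/2005608)*(1/14184)) = -39008 + 6976/(3595/4308 + 899975/28447543872) = -39008 + 6976/(8522733109345/10212668250048) = -39008 + 6976*(10212668250048/8522733109345) = -39008 + 71243573712334848/8522733109345 = -261211199416994912/8522733109345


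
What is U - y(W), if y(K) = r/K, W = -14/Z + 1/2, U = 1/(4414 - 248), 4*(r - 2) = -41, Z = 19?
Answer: -217672/6249 ≈ -34.833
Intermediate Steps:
r = -33/4 (r = 2 + (¼)*(-41) = 2 - 41/4 = -33/4 ≈ -8.2500)
U = 1/4166 ≈ 0.00024004
W = -9/38 (W = -14/19 + 1/2 = -14*1/19 + 1*(½) = -14/19 + ½ = -9/38 ≈ -0.23684)
y(K) = -33/(4*K)
U - y(W) = 1/4166 - (-33)/(4*(-9/38)) = 1/4166 - (-33)*(-38)/(4*9) = 1/4166 - 1*209/6 = 1/4166 - 209/6 = -217672/6249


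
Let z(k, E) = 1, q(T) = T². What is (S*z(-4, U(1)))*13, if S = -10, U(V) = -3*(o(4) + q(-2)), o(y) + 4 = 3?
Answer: -130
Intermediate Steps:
o(y) = -1 (o(y) = -4 + 3 = -1)
U(V) = -9 (U(V) = -3*(-1 + (-2)²) = -3*(-1 + 4) = -3*3 = -9)
(S*z(-4, U(1)))*13 = -10*1*13 = -10*13 = -130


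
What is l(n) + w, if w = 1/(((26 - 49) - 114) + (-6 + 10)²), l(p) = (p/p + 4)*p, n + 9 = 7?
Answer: -1211/121 ≈ -10.008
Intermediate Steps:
n = -2 (n = -9 + 7 = -2)
l(p) = 5*p (l(p) = (1 + 4)*p = 5*p)
w = -1/121 (w = 1/((-23 - 114) + 4²) = 1/(-137 + 16) = 1/(-121) = -1/121 ≈ -0.0082645)
l(n) + w = 5*(-2) - 1/121 = -10 - 1/121 = -1211/121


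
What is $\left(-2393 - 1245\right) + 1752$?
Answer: $-1886$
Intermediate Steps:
$\left(-2393 - 1245\right) + 1752 = -3638 + 1752 = -1886$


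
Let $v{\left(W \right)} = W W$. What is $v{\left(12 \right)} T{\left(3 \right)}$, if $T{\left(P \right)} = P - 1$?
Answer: $288$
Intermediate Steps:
$T{\left(P \right)} = -1 + P$
$v{\left(W \right)} = W^{2}$
$v{\left(12 \right)} T{\left(3 \right)} = 12^{2} \left(-1 + 3\right) = 144 \cdot 2 = 288$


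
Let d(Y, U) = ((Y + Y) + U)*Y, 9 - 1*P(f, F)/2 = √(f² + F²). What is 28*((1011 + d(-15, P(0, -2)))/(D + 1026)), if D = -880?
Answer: 17514/73 ≈ 239.92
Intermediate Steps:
P(f, F) = 18 - 2*√(F² + f²) (P(f, F) = 18 - 2*√(f² + F²) = 18 - 2*√(F² + f²))
d(Y, U) = Y*(U + 2*Y) (d(Y, U) = (2*Y + U)*Y = (U + 2*Y)*Y = Y*(U + 2*Y))
28*((1011 + d(-15, P(0, -2)))/(D + 1026)) = 28*((1011 - 15*((18 - 2*√((-2)² + 0²)) + 2*(-15)))/(-880 + 1026)) = 28*((1011 - 15*((18 - 2*√(4 + 0)) - 30))/146) = 28*((1011 - 15*((18 - 2*√4) - 30))*(1/146)) = 28*((1011 - 15*((18 - 2*2) - 30))*(1/146)) = 28*((1011 - 15*((18 - 4) - 30))*(1/146)) = 28*((1011 - 15*(14 - 30))*(1/146)) = 28*((1011 - 15*(-16))*(1/146)) = 28*((1011 + 240)*(1/146)) = 28*(1251*(1/146)) = 28*(1251/146) = 17514/73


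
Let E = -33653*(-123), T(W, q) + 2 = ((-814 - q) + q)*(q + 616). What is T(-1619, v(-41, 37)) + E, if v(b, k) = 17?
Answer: 3624055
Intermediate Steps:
T(W, q) = -501426 - 814*q (T(W, q) = -2 + ((-814 - q) + q)*(q + 616) = -2 - 814*(616 + q) = -2 + (-501424 - 814*q) = -501426 - 814*q)
E = 4139319
T(-1619, v(-41, 37)) + E = (-501426 - 814*17) + 4139319 = (-501426 - 13838) + 4139319 = -515264 + 4139319 = 3624055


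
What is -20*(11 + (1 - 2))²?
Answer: -2000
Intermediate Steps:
-20*(11 + (1 - 2))² = -20*(11 - 1)² = -20*10² = -20*100 = -2000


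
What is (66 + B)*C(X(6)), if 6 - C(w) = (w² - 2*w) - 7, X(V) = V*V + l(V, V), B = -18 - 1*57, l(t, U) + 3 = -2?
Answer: 7974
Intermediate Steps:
l(t, U) = -5 (l(t, U) = -3 - 2 = -5)
B = -75 (B = -18 - 57 = -75)
X(V) = -5 + V² (X(V) = V*V - 5 = V² - 5 = -5 + V²)
C(w) = 13 - w² + 2*w (C(w) = 6 - ((w² - 2*w) - 7) = 6 - (-7 + w² - 2*w) = 6 + (7 - w² + 2*w) = 13 - w² + 2*w)
(66 + B)*C(X(6)) = (66 - 75)*(13 - (-5 + 6²)² + 2*(-5 + 6²)) = -9*(13 - (-5 + 36)² + 2*(-5 + 36)) = -9*(13 - 1*31² + 2*31) = -9*(13 - 1*961 + 62) = -9*(13 - 961 + 62) = -9*(-886) = 7974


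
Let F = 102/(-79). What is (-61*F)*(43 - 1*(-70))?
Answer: 703086/79 ≈ 8899.8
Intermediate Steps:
F = -102/79 (F = 102*(-1/79) = -102/79 ≈ -1.2911)
(-61*F)*(43 - 1*(-70)) = (-61*(-102/79))*(43 - 1*(-70)) = 6222*(43 + 70)/79 = (6222/79)*113 = 703086/79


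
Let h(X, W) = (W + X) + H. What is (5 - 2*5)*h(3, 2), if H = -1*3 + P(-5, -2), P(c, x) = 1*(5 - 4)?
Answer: -15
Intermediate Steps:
P(c, x) = 1 (P(c, x) = 1*1 = 1)
H = -2 (H = -1*3 + 1 = -3 + 1 = -2)
h(X, W) = -2 + W + X (h(X, W) = (W + X) - 2 = -2 + W + X)
(5 - 2*5)*h(3, 2) = (5 - 2*5)*(-2 + 2 + 3) = (5 - 10)*3 = -5*3 = -15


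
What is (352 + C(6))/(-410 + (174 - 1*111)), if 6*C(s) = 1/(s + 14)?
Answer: -42241/41640 ≈ -1.0144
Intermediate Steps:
C(s) = 1/(6*(14 + s)) (C(s) = 1/(6*(s + 14)) = 1/(6*(14 + s)))
(352 + C(6))/(-410 + (174 - 1*111)) = (352 + 1/(6*(14 + 6)))/(-410 + (174 - 1*111)) = (352 + (⅙)/20)/(-410 + (174 - 111)) = (352 + (⅙)*(1/20))/(-410 + 63) = (352 + 1/120)/(-347) = (42241/120)*(-1/347) = -42241/41640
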